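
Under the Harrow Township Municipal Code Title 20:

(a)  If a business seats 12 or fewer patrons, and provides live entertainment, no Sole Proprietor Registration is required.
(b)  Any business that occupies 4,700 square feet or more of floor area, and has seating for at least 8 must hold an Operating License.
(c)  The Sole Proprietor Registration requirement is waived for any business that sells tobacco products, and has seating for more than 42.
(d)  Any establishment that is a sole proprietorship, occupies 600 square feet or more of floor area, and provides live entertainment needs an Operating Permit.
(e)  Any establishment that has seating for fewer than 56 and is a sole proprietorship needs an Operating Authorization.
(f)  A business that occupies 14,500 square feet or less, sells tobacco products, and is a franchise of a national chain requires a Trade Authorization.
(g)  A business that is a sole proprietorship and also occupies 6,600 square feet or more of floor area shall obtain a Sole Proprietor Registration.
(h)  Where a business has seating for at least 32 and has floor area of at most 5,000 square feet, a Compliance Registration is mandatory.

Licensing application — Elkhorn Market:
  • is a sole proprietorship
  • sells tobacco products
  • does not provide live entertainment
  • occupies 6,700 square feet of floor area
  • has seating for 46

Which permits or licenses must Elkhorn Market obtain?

(a) seating 46 > 12; does not provide live entertainment → Sole Proprietor Registration exemption does not apply.
(b) floor area 6,700 square feet ≥ 4,700 square feet; seating 46 ≥ 8 → Operating License required.
(c) sells tobacco products; seating 46 > 42 → exempt from Sole Proprietor Registration.
(d) is a sole proprietorship; floor area 6,700 square feet ≥ 600 square feet; does not provide live entertainment → Operating Permit not required.
(e) seating 46 < 56; is a sole proprietorship → Operating Authorization required.
(f) floor area 6,700 square feet ≤ 14,500 square feet; sells tobacco products; is a sole proprietorship (not: is a franchise of a national chain) → Trade Authorization not required.
(g) is a sole proprietorship; floor area 6,700 square feet ≥ 6,600 square feet → Sole Proprietor Registration required.
(h) seating 46 ≥ 32; floor area 6,700 square feet > 5,000 square feet → Compliance Registration not required.

Operating Authorization, Operating License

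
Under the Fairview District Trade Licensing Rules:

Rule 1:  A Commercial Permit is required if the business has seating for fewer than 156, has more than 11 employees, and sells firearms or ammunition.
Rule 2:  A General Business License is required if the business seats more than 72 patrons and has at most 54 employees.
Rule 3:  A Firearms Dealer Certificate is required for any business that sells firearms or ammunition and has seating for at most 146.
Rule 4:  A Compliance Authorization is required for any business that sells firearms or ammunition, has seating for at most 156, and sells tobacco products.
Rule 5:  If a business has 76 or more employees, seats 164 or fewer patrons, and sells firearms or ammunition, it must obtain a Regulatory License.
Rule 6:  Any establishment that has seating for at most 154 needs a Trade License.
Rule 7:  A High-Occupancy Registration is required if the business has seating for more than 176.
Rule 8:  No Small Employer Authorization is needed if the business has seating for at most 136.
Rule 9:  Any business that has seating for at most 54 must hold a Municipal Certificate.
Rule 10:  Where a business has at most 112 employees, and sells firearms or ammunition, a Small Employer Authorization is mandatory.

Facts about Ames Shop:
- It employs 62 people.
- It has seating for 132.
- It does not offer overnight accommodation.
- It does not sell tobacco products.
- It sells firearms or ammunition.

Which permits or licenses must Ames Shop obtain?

Rule 1: seating 132 < 156; employees 62 > 11; sells firearms or ammunition → Commercial Permit required.
Rule 2: seating 132 > 72; employees 62 > 54 → General Business License not required.
Rule 3: sells firearms or ammunition; seating 132 ≤ 146 → Firearms Dealer Certificate required.
Rule 4: sells firearms or ammunition; seating 132 ≤ 156; does not sell tobacco products → Compliance Authorization not required.
Rule 5: employees 62 < 76; seating 132 ≤ 164; sells firearms or ammunition → Regulatory License not required.
Rule 6: seating 132 ≤ 154 → Trade License required.
Rule 7: seating 132 ≤ 176 → High-Occupancy Registration not required.
Rule 8: seating 132 ≤ 136 → exempt from Small Employer Authorization.
Rule 9: seating 132 > 54 → Municipal Certificate not required.
Rule 10: employees 62 ≤ 112; sells firearms or ammunition → Small Employer Authorization required.

Commercial Permit, Firearms Dealer Certificate, Trade License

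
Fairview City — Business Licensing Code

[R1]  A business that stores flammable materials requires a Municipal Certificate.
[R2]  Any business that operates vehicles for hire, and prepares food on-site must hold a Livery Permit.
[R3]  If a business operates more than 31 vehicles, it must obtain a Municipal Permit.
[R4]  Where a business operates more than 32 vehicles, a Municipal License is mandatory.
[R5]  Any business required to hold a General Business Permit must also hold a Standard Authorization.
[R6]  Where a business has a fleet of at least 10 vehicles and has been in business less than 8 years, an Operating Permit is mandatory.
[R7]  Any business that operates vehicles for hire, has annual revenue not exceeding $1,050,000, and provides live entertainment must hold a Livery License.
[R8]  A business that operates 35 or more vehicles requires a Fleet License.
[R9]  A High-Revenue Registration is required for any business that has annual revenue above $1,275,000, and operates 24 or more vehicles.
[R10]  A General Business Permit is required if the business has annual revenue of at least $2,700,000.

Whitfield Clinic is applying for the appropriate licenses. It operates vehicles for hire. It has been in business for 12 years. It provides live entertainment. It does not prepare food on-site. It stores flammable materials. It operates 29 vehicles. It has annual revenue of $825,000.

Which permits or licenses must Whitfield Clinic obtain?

[R1] stores flammable materials → Municipal Certificate required.
[R2] operates vehicles for hire; does not prepare food on-site → Livery Permit not required.
[R3] vehicles 29 ≤ 31 → Municipal Permit not required.
[R4] vehicles 29 ≤ 32 → Municipal License not required.
[R5] General Business Permit is not required → no effect.
[R6] vehicles 29 ≥ 10; years in business 12 ≥ 8 → Operating Permit not required.
[R7] operates vehicles for hire; revenue $825,000 ≤ $1,050,000; provides live entertainment → Livery License required.
[R8] vehicles 29 < 35 → Fleet License not required.
[R9] revenue $825,000 ≤ $1,275,000; vehicles 29 ≥ 24 → High-Revenue Registration not required.
[R10] revenue $825,000 < $2,700,000 → General Business Permit not required.

Livery License, Municipal Certificate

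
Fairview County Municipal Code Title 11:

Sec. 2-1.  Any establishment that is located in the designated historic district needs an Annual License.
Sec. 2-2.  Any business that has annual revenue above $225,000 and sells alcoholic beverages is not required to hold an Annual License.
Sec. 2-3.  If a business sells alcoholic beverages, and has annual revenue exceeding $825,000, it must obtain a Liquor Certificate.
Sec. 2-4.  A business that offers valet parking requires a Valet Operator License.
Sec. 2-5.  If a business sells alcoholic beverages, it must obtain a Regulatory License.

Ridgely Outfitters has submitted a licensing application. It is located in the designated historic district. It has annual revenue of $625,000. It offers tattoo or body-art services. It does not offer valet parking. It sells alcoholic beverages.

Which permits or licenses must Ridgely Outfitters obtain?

Regulatory License

Sec. 2-1. is located in the designated historic district → Annual License required.
Sec. 2-2. revenue $625,000 > $225,000; sells alcoholic beverages → exempt from Annual License.
Sec. 2-3. sells alcoholic beverages; revenue $625,000 ≤ $825,000 → Liquor Certificate not required.
Sec. 2-4. does not offer valet parking → Valet Operator License not required.
Sec. 2-5. sells alcoholic beverages → Regulatory License required.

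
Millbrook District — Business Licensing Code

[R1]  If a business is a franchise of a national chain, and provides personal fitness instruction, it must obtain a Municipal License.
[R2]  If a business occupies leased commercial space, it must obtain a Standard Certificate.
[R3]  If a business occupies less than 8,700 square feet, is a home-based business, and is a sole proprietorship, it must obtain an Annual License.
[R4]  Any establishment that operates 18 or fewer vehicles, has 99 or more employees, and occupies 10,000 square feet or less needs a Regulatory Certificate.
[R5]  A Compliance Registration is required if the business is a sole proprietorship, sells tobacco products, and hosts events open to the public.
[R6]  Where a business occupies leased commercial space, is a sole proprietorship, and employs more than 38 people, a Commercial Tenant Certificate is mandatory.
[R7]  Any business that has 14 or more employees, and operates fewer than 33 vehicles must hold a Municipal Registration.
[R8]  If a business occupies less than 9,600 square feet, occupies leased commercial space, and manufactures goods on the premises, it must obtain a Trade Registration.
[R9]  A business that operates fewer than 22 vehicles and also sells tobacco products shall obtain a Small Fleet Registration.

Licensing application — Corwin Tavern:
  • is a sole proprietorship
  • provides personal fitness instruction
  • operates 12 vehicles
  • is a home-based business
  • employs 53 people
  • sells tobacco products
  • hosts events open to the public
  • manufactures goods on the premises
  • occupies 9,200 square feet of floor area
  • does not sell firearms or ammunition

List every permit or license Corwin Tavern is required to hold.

Compliance Registration, Municipal Registration, Small Fleet Registration

[R1] is a sole proprietorship (not: is a franchise of a national chain); provides personal fitness instruction → Municipal License not required.
[R2] is a home-based business (not: occupies leased commercial space) → Standard Certificate not required.
[R3] floor area 9,200 square feet ≥ 8,700 square feet; is a home-based business; is a sole proprietorship → Annual License not required.
[R4] vehicles 12 ≤ 18; employees 53 < 99; floor area 9,200 square feet ≤ 10,000 square feet → Regulatory Certificate not required.
[R5] is a sole proprietorship; sells tobacco products; hosts events open to the public → Compliance Registration required.
[R6] is a home-based business (not: occupies leased commercial space); is a sole proprietorship; employees 53 > 38 → Commercial Tenant Certificate not required.
[R7] employees 53 ≥ 14; vehicles 12 < 33 → Municipal Registration required.
[R8] floor area 9,200 square feet < 9,600 square feet; is a home-based business (not: occupies leased commercial space); manufactures goods on the premises → Trade Registration not required.
[R9] vehicles 12 < 22; sells tobacco products → Small Fleet Registration required.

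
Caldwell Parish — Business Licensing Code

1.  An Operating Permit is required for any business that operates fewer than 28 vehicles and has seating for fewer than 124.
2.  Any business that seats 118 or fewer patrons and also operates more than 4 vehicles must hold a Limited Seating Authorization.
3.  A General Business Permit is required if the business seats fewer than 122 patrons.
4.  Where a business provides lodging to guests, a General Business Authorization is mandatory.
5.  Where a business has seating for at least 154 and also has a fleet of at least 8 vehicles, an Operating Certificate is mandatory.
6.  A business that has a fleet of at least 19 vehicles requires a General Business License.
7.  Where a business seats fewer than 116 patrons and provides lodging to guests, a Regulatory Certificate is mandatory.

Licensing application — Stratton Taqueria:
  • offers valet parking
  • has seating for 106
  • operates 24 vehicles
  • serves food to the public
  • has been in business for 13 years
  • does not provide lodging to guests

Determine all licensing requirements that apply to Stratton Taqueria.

1. vehicles 24 < 28; seating 106 < 124 → Operating Permit required.
2. seating 106 ≤ 118; vehicles 24 > 4 → Limited Seating Authorization required.
3. seating 106 < 122 → General Business Permit required.
4. does not provide lodging to guests → General Business Authorization not required.
5. seating 106 < 154; vehicles 24 ≥ 8 → Operating Certificate not required.
6. vehicles 24 ≥ 19 → General Business License required.
7. seating 106 < 116; does not provide lodging to guests → Regulatory Certificate not required.

General Business License, General Business Permit, Limited Seating Authorization, Operating Permit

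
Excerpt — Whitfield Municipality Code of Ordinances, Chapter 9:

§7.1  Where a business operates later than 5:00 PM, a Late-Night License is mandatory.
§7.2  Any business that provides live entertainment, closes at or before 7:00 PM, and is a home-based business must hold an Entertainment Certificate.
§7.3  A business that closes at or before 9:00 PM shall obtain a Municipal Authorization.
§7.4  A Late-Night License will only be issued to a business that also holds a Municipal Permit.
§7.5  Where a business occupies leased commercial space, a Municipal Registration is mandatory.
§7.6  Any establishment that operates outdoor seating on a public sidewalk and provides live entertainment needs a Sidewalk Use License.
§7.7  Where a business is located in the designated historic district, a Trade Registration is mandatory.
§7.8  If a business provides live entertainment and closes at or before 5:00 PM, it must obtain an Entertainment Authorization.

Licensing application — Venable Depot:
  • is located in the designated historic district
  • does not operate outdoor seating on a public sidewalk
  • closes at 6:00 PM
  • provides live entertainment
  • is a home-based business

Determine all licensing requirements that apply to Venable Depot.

Entertainment Certificate, Late-Night License, Municipal Authorization, Municipal Permit, Trade Registration

§7.1 closes 6:00 PM, after 5:00 PM → Late-Night License required.
§7.2 provides live entertainment; closes 6:00 PM, at/before 7:00 PM; is a home-based business → Entertainment Certificate required.
§7.3 closes 6:00 PM, at/before 9:00 PM → Municipal Authorization required.
§7.4 Late-Night License is required → Municipal Permit also required.
§7.5 is a home-based business (not: occupies leased commercial space) → Municipal Registration not required.
§7.6 does not operate outdoor seating on a public sidewalk; provides live entertainment → Sidewalk Use License not required.
§7.7 is located in the designated historic district → Trade Registration required.
§7.8 provides live entertainment; closes 6:00 PM, after 5:00 PM → Entertainment Authorization not required.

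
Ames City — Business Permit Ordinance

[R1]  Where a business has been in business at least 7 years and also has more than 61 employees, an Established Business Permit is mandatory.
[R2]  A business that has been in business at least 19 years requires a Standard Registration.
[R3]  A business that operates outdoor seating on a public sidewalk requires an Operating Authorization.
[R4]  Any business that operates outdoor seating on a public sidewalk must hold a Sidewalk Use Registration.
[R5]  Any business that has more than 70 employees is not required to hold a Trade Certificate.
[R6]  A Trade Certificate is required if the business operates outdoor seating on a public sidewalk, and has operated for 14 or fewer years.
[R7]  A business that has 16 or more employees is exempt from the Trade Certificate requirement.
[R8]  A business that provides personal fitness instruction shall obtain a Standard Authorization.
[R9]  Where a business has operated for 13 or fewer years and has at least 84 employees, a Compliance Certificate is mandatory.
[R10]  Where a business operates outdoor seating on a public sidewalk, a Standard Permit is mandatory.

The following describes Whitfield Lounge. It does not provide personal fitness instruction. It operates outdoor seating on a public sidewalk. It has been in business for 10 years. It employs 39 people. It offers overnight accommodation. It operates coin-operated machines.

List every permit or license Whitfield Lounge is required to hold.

[R1] years in business 10 ≥ 7; employees 39 ≤ 61 → Established Business Permit not required.
[R2] years in business 10 < 19 → Standard Registration not required.
[R3] operates outdoor seating on a public sidewalk → Operating Authorization required.
[R4] operates outdoor seating on a public sidewalk → Sidewalk Use Registration required.
[R5] employees 39 ≤ 70 → Trade Certificate exemption does not apply.
[R6] operates outdoor seating on a public sidewalk; years in business 10 ≤ 14 → Trade Certificate required.
[R7] employees 39 ≥ 16 → exempt from Trade Certificate.
[R8] does not provide personal fitness instruction → Standard Authorization not required.
[R9] years in business 10 ≤ 13; employees 39 < 84 → Compliance Certificate not required.
[R10] operates outdoor seating on a public sidewalk → Standard Permit required.

Operating Authorization, Sidewalk Use Registration, Standard Permit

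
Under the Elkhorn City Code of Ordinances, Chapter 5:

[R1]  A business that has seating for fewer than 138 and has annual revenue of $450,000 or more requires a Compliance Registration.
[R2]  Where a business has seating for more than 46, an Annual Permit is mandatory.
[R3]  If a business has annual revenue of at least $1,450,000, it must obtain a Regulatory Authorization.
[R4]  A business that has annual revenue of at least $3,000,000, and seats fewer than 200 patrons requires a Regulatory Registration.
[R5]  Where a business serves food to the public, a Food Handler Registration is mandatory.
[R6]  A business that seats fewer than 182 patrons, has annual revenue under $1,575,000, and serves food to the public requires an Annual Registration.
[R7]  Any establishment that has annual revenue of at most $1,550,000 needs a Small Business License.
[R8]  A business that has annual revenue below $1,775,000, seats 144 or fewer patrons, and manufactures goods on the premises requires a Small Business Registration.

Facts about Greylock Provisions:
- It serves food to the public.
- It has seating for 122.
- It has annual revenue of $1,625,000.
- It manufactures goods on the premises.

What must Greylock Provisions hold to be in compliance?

Annual Permit, Compliance Registration, Food Handler Registration, Regulatory Authorization, Small Business Registration

[R1] seating 122 < 138; revenue $1,625,000 ≥ $450,000 → Compliance Registration required.
[R2] seating 122 > 46 → Annual Permit required.
[R3] revenue $1,625,000 ≥ $1,450,000 → Regulatory Authorization required.
[R4] revenue $1,625,000 < $3,000,000; seating 122 < 200 → Regulatory Registration not required.
[R5] serves food to the public → Food Handler Registration required.
[R6] seating 122 < 182; revenue $1,625,000 ≥ $1,575,000; serves food to the public → Annual Registration not required.
[R7] revenue $1,625,000 > $1,550,000 → Small Business License not required.
[R8] revenue $1,625,000 < $1,775,000; seating 122 ≤ 144; manufactures goods on the premises → Small Business Registration required.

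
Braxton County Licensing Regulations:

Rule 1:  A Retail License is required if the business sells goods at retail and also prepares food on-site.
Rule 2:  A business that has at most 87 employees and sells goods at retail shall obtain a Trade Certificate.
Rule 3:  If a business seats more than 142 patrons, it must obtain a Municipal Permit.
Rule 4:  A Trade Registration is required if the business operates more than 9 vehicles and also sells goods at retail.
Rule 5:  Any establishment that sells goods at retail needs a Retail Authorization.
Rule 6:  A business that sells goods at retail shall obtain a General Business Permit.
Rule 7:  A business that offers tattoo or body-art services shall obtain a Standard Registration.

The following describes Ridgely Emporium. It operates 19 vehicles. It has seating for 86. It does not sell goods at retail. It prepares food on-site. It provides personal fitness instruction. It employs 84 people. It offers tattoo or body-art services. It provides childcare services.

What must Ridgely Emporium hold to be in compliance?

Standard Registration

Rule 1: does not sell goods at retail; prepares food on-site → Retail License not required.
Rule 2: employees 84 ≤ 87; does not sell goods at retail → Trade Certificate not required.
Rule 3: seating 86 ≤ 142 → Municipal Permit not required.
Rule 4: vehicles 19 > 9; does not sell goods at retail → Trade Registration not required.
Rule 5: does not sell goods at retail → Retail Authorization not required.
Rule 6: does not sell goods at retail → General Business Permit not required.
Rule 7: offers tattoo or body-art services → Standard Registration required.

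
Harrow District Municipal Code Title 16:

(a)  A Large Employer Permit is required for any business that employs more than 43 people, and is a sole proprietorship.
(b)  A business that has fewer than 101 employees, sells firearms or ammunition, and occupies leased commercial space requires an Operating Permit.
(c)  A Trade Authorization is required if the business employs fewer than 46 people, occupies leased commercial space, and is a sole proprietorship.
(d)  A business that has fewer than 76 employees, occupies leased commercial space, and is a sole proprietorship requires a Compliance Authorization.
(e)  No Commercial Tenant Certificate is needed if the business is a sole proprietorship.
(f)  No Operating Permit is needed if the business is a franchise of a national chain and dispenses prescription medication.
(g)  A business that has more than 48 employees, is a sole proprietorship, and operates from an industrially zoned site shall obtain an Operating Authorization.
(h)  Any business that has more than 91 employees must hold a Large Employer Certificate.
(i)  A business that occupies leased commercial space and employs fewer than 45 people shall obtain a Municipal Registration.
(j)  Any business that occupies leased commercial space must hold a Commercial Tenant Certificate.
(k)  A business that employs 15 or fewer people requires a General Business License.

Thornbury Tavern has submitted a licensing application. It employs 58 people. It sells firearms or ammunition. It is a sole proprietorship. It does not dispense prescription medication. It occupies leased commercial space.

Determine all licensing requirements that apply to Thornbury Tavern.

(a) employees 58 > 43; is a sole proprietorship → Large Employer Permit required.
(b) employees 58 < 101; sells firearms or ammunition; occupies leased commercial space → Operating Permit required.
(c) employees 58 ≥ 46; occupies leased commercial space; is a sole proprietorship → Trade Authorization not required.
(d) employees 58 < 76; occupies leased commercial space; is a sole proprietorship → Compliance Authorization required.
(e) is a sole proprietorship → exempt from Commercial Tenant Certificate.
(f) is a sole proprietorship (not: is a franchise of a national chain); does not dispense prescription medication → Operating Permit exemption does not apply.
(g) employees 58 > 48; is a sole proprietorship; occupies leased commercial space (not: operates from an industrially zoned site) → Operating Authorization not required.
(h) employees 58 ≤ 91 → Large Employer Certificate not required.
(i) occupies leased commercial space; employees 58 ≥ 45 → Municipal Registration not required.
(j) occupies leased commercial space → Commercial Tenant Certificate required.
(k) employees 58 > 15 → General Business License not required.

Compliance Authorization, Large Employer Permit, Operating Permit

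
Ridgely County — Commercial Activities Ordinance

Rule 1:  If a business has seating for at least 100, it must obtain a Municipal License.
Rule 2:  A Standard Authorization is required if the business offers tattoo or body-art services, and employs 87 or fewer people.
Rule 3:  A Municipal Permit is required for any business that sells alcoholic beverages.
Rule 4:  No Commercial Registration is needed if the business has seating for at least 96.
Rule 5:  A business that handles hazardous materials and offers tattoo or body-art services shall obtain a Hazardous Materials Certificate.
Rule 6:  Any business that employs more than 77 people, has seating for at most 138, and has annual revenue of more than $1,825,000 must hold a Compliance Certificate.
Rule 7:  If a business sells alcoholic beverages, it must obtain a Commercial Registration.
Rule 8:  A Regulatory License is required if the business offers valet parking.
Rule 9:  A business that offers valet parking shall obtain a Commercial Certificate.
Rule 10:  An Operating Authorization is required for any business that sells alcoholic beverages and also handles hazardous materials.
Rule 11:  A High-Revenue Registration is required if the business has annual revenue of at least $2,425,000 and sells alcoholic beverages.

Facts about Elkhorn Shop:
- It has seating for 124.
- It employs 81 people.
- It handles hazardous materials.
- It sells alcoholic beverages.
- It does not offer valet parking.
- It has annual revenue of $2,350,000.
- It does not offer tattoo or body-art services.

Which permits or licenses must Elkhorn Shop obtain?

Compliance Certificate, Municipal License, Municipal Permit, Operating Authorization

Rule 1: seating 124 ≥ 100 → Municipal License required.
Rule 2: does not offer tattoo or body-art services; employees 81 ≤ 87 → Standard Authorization not required.
Rule 3: sells alcoholic beverages → Municipal Permit required.
Rule 4: seating 124 ≥ 96 → exempt from Commercial Registration.
Rule 5: handles hazardous materials; does not offer tattoo or body-art services → Hazardous Materials Certificate not required.
Rule 6: employees 81 > 77; seating 124 ≤ 138; revenue $2,350,000 > $1,825,000 → Compliance Certificate required.
Rule 7: sells alcoholic beverages → Commercial Registration required.
Rule 8: does not offer valet parking → Regulatory License not required.
Rule 9: does not offer valet parking → Commercial Certificate not required.
Rule 10: sells alcoholic beverages; handles hazardous materials → Operating Authorization required.
Rule 11: revenue $2,350,000 < $2,425,000; sells alcoholic beverages → High-Revenue Registration not required.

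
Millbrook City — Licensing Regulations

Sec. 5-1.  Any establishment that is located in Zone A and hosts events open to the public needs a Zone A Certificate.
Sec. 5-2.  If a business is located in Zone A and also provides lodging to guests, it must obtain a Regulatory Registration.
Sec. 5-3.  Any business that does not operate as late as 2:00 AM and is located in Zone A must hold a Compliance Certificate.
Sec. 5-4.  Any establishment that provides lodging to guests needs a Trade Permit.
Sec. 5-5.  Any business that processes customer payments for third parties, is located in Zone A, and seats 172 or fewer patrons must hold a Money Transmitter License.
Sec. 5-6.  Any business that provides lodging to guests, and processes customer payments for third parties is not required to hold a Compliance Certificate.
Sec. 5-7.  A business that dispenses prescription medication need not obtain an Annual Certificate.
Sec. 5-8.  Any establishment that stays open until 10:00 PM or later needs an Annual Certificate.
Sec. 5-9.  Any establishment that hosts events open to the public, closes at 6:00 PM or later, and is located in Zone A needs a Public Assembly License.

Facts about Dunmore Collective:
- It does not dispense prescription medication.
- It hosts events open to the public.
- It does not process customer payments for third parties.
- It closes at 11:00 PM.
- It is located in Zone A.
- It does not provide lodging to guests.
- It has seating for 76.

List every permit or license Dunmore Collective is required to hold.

Annual Certificate, Compliance Certificate, Public Assembly License, Zone A Certificate

Sec. 5-1. is located in Zone A; hosts events open to the public → Zone A Certificate required.
Sec. 5-2. is located in Zone A; does not provide lodging to guests → Regulatory Registration not required.
Sec. 5-3. closes 11:00 PM, at/before 2:00 AM; is located in Zone A → Compliance Certificate required.
Sec. 5-4. does not provide lodging to guests → Trade Permit not required.
Sec. 5-5. does not process customer payments for third parties; is located in Zone A; seating 76 ≤ 172 → Money Transmitter License not required.
Sec. 5-6. does not provide lodging to guests; does not process customer payments for third parties → Compliance Certificate exemption does not apply.
Sec. 5-7. does not dispense prescription medication → Annual Certificate exemption does not apply.
Sec. 5-8. closes 11:00 PM, after 10:00 PM → Annual Certificate required.
Sec. 5-9. hosts events open to the public; closes 11:00 PM, after 6:00 PM; is located in Zone A → Public Assembly License required.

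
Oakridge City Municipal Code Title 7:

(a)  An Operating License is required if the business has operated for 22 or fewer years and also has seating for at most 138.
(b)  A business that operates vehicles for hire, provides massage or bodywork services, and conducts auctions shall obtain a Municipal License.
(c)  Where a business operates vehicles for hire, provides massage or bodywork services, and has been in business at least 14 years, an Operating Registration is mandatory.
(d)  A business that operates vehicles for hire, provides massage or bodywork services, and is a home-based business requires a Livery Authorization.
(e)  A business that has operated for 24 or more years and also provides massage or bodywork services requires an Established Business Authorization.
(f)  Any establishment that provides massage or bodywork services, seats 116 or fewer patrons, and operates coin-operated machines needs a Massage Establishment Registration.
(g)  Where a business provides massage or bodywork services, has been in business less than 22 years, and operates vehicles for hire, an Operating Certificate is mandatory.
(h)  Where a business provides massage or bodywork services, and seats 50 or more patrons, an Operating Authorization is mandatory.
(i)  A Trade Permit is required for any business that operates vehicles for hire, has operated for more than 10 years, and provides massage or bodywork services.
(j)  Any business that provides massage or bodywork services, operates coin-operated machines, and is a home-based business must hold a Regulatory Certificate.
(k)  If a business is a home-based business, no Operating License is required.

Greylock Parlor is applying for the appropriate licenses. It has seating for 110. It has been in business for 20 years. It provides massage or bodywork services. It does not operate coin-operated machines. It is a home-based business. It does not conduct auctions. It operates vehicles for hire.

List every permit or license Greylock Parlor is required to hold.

(a) years in business 20 ≤ 22; seating 110 ≤ 138 → Operating License required.
(b) operates vehicles for hire; provides massage or bodywork services; does not conduct auctions → Municipal License not required.
(c) operates vehicles for hire; provides massage or bodywork services; years in business 20 ≥ 14 → Operating Registration required.
(d) operates vehicles for hire; provides massage or bodywork services; is a home-based business → Livery Authorization required.
(e) years in business 20 < 24; provides massage or bodywork services → Established Business Authorization not required.
(f) provides massage or bodywork services; seating 110 ≤ 116; does not operate coin-operated machines → Massage Establishment Registration not required.
(g) provides massage or bodywork services; years in business 20 < 22; operates vehicles for hire → Operating Certificate required.
(h) provides massage or bodywork services; seating 110 ≥ 50 → Operating Authorization required.
(i) operates vehicles for hire; years in business 20 > 10; provides massage or bodywork services → Trade Permit required.
(j) provides massage or bodywork services; does not operate coin-operated machines; is a home-based business → Regulatory Certificate not required.
(k) is a home-based business → exempt from Operating License.

Livery Authorization, Operating Authorization, Operating Certificate, Operating Registration, Trade Permit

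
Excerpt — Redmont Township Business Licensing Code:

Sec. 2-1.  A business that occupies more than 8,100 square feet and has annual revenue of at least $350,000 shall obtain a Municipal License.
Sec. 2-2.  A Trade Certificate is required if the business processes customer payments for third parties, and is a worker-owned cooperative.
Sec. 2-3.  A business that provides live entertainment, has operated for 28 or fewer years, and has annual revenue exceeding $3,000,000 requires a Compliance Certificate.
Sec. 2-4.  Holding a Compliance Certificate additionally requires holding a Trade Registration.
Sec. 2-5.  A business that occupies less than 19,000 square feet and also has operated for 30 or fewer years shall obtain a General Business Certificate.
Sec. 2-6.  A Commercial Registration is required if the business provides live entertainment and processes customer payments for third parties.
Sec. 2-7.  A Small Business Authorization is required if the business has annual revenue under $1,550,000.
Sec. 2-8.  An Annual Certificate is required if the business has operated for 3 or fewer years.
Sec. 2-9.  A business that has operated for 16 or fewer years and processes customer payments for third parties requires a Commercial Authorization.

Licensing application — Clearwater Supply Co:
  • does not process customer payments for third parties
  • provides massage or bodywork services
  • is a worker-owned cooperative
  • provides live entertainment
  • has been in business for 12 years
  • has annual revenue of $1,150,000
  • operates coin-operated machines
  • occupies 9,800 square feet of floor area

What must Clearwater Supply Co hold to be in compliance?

Sec. 2-1. floor area 9,800 square feet > 8,100 square feet; revenue $1,150,000 ≥ $350,000 → Municipal License required.
Sec. 2-2. does not process customer payments for third parties; is a worker-owned cooperative → Trade Certificate not required.
Sec. 2-3. provides live entertainment; years in business 12 ≤ 28; revenue $1,150,000 ≤ $3,000,000 → Compliance Certificate not required.
Sec. 2-4. Compliance Certificate is not required → no effect.
Sec. 2-5. floor area 9,800 square feet < 19,000 square feet; years in business 12 ≤ 30 → General Business Certificate required.
Sec. 2-6. provides live entertainment; does not process customer payments for third parties → Commercial Registration not required.
Sec. 2-7. revenue $1,150,000 < $1,550,000 → Small Business Authorization required.
Sec. 2-8. years in business 12 > 3 → Annual Certificate not required.
Sec. 2-9. years in business 12 ≤ 16; does not process customer payments for third parties → Commercial Authorization not required.

General Business Certificate, Municipal License, Small Business Authorization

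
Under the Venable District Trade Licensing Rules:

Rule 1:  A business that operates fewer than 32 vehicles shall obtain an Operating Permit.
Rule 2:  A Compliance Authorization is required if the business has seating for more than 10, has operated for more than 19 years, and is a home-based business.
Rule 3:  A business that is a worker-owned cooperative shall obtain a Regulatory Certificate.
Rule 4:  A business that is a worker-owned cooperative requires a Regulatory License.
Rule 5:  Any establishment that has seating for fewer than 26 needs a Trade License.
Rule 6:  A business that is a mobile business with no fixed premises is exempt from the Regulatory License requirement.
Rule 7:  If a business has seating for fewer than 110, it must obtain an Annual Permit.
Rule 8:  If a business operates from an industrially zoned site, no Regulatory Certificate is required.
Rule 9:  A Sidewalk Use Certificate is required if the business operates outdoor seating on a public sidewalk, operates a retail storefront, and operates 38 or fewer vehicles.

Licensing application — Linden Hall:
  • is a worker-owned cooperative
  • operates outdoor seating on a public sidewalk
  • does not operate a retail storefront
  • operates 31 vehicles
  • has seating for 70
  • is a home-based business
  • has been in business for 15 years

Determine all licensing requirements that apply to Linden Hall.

Annual Permit, Operating Permit, Regulatory Certificate, Regulatory License

Rule 1: vehicles 31 < 32 → Operating Permit required.
Rule 2: seating 70 > 10; years in business 15 ≤ 19; is a home-based business → Compliance Authorization not required.
Rule 3: is a worker-owned cooperative → Regulatory Certificate required.
Rule 4: is a worker-owned cooperative → Regulatory License required.
Rule 5: seating 70 ≥ 26 → Trade License not required.
Rule 6: is a home-based business (not: is a mobile business with no fixed premises) → Regulatory License exemption does not apply.
Rule 7: seating 70 < 110 → Annual Permit required.
Rule 8: is a home-based business (not: operates from an industrially zoned site) → Regulatory Certificate exemption does not apply.
Rule 9: operates outdoor seating on a public sidewalk; does not operate a retail storefront; vehicles 31 ≤ 38 → Sidewalk Use Certificate not required.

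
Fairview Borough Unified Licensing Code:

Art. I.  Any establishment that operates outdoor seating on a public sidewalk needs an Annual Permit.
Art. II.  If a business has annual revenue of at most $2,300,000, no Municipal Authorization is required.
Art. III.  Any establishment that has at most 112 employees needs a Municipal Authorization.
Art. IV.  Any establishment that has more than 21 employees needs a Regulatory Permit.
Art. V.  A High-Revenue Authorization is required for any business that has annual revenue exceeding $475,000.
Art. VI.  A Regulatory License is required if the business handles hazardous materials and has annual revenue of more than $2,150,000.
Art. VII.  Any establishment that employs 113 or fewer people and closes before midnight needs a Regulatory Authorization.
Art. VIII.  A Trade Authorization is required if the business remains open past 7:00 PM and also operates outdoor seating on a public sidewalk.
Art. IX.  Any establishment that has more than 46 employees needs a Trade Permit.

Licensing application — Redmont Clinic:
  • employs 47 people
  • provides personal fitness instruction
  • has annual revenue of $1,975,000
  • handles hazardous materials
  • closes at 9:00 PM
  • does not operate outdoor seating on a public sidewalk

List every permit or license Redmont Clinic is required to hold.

High-Revenue Authorization, Regulatory Authorization, Regulatory Permit, Trade Permit

Art. I. does not operate outdoor seating on a public sidewalk → Annual Permit not required.
Art. II. revenue $1,975,000 ≤ $2,300,000 → exempt from Municipal Authorization.
Art. III. employees 47 ≤ 112 → Municipal Authorization required.
Art. IV. employees 47 > 21 → Regulatory Permit required.
Art. V. revenue $1,975,000 > $475,000 → High-Revenue Authorization required.
Art. VI. handles hazardous materials; revenue $1,975,000 ≤ $2,150,000 → Regulatory License not required.
Art. VII. employees 47 ≤ 113; closes 9:00 PM, at/before midnight → Regulatory Authorization required.
Art. VIII. closes 9:00 PM, after 7:00 PM; does not operate outdoor seating on a public sidewalk → Trade Authorization not required.
Art. IX. employees 47 > 46 → Trade Permit required.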